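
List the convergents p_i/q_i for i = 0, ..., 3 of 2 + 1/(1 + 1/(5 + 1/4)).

2/1, 3/1, 17/6, 71/25

Using the convergent recurrence p_i = a_i*p_{i-1} + p_{i-2}, q_i = a_i*q_{i-1} + q_{i-2} with p_{-2}=0, p_{-1}=1, q_{-2}=1, q_{-1}=0:
  i=0: a_0=2, p_0 = 2*1 + 0 = 2, q_0 = 2*0 + 1 = 1.
  i=1: a_1=1, p_1 = 1*2 + 1 = 3, q_1 = 1*1 + 0 = 1.
  i=2: a_2=5, p_2 = 5*3 + 2 = 17, q_2 = 5*1 + 1 = 6.
  i=3: a_3=4, p_3 = 4*17 + 3 = 71, q_3 = 4*6 + 1 = 25.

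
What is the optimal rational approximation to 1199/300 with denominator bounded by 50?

4/1

Expand x = 1199/300 as a continued fraction with the Euclidean algorithm:
  1199 = 3*300 + 299, so a_0 = 3.
  300 = 1*299 + 1, so a_1 = 1.
  299 = 299*1 + 0, so a_2 = 299.
so x = [3; 1, 299].
Convergents (p_i = a_i*p_{i-1} + p_{i-2}, q_i = a_i*q_{i-1} + q_{i-2} with p_{-2}=0, p_{-1}=1, q_{-2}=1, q_{-1}=0), until the denominator exceeds 50:
  i=0: a_0=3, p_0 = 3*1 + 0 = 3, q_0 = 3*0 + 1 = 1.
  i=1: a_1=1, p_1 = 1*3 + 1 = 4, q_1 = 1*1 + 0 = 1.
  i=2: a_2=299, p_2 = 299*4 + 3 = 1199, q_2 = 299*1 + 1 = 300.
q_2 = 300 > 50, so the last convergent with denominator <= 50 is p_1/q_1 = 4/1.
The closest fraction with denominator <= 50 is either p_1/q_1 or the intermediate fraction (k*p_1 + p_0)/(k*q_1 + q_0) with the largest k >= 1 whose denominator stays <= 50; these approach x as k grows, and every other convergent or intermediate fraction in range is farther away.
Largest k: floor((50 - q_0)/q_1) = floor((50 - 1)/1) = 49.
That gives (49*4 + 3)/(49*1 + 1) = 199/50.
Compare the errors: |x - 4/1| = |1199*1 - 4*300|/(300*1) = 1/300, and |x - 199/50| = |1199*50 - 199*300|/(300*50) = 250/15000.
Cross-multiplying, 1*15000 = 15000 < 75000 = 250*300, so 1/300 is smaller: the convergent 4/1 is closer to x than 199/50.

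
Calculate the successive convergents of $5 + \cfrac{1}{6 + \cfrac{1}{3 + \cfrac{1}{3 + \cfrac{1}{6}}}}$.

5/1, 31/6, 98/19, 325/63, 2048/397

Using the convergent recurrence p_i = a_i*p_{i-1} + p_{i-2}, q_i = a_i*q_{i-1} + q_{i-2} with p_{-2}=0, p_{-1}=1, q_{-2}=1, q_{-1}=0:
  i=0: a_0=5, p_0 = 5*1 + 0 = 5, q_0 = 5*0 + 1 = 1.
  i=1: a_1=6, p_1 = 6*5 + 1 = 31, q_1 = 6*1 + 0 = 6.
  i=2: a_2=3, p_2 = 3*31 + 5 = 98, q_2 = 3*6 + 1 = 19.
  i=3: a_3=3, p_3 = 3*98 + 31 = 325, q_3 = 3*19 + 6 = 63.
  i=4: a_4=6, p_4 = 6*325 + 98 = 2048, q_4 = 6*63 + 19 = 397.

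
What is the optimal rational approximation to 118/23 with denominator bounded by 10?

Expand x = 118/23 as a continued fraction with the Euclidean algorithm:
  118 = 5*23 + 3, so a_0 = 5.
  23 = 7*3 + 2, so a_1 = 7.
  3 = 1*2 + 1, so a_2 = 1.
  2 = 2*1 + 0, so a_3 = 2.
so x = [5; 7, 1, 2].
Convergents (p_i = a_i*p_{i-1} + p_{i-2}, q_i = a_i*q_{i-1} + q_{i-2} with p_{-2}=0, p_{-1}=1, q_{-2}=1, q_{-1}=0), until the denominator exceeds 10:
  i=0: a_0=5, p_0 = 5*1 + 0 = 5, q_0 = 5*0 + 1 = 1.
  i=1: a_1=7, p_1 = 7*5 + 1 = 36, q_1 = 7*1 + 0 = 7.
  i=2: a_2=1, p_2 = 1*36 + 5 = 41, q_2 = 1*7 + 1 = 8.
  i=3: a_3=2, p_3 = 2*41 + 36 = 118, q_3 = 2*8 + 7 = 23.
q_3 = 23 > 10, so the last convergent with denominator <= 10 is p_2/q_2 = 41/8.
The closest fraction with denominator <= 10 is either p_2/q_2 or the intermediate fraction (k*p_2 + p_1)/(k*q_2 + q_1) with the largest k >= 1 whose denominator stays <= 10; these approach x as k grows, and every other convergent or intermediate fraction in range is farther away.
Largest k: floor((10 - q_1)/q_2) = floor((10 - 7)/8) = 0.
Since k = 0, no intermediate fraction beyond p_2/q_2 has denominator <= 10, so the convergent 41/8 is the closest (its error is |118*8 - 41*23|/(23*8) = 1/184).

41/8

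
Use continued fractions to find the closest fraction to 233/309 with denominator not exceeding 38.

28/37

Expand x = 233/309 as a continued fraction with the Euclidean algorithm:
  233 = 0*309 + 233, so a_0 = 0.
  309 = 1*233 + 76, so a_1 = 1.
  233 = 3*76 + 5, so a_2 = 3.
  76 = 15*5 + 1, so a_3 = 15.
  5 = 5*1 + 0, so a_4 = 5.
so x = [0; 1, 3, 15, 5].
Convergents (p_i = a_i*p_{i-1} + p_{i-2}, q_i = a_i*q_{i-1} + q_{i-2} with p_{-2}=0, p_{-1}=1, q_{-2}=1, q_{-1}=0), until the denominator exceeds 38:
  i=0: a_0=0, p_0 = 0*1 + 0 = 0, q_0 = 0*0 + 1 = 1.
  i=1: a_1=1, p_1 = 1*0 + 1 = 1, q_1 = 1*1 + 0 = 1.
  i=2: a_2=3, p_2 = 3*1 + 0 = 3, q_2 = 3*1 + 1 = 4.
  i=3: a_3=15, p_3 = 15*3 + 1 = 46, q_3 = 15*4 + 1 = 61.
q_3 = 61 > 38, so the last convergent with denominator <= 38 is p_2/q_2 = 3/4.
The closest fraction with denominator <= 38 is either p_2/q_2 or the intermediate fraction (k*p_2 + p_1)/(k*q_2 + q_1) with the largest k >= 1 whose denominator stays <= 38; these approach x as k grows, and every other convergent or intermediate fraction in range is farther away.
Largest k: floor((38 - q_1)/q_2) = floor((38 - 1)/4) = 9.
That gives (9*3 + 1)/(9*4 + 1) = 28/37.
Compare the errors: |x - 3/4| = |233*4 - 3*309|/(309*4) = 5/1236, and |x - 28/37| = |233*37 - 28*309|/(309*37) = 31/11433.
Cross-multiplying, 31*1236 = 38316 < 57165 = 5*11433, so 31/11433 is smaller: the intermediate fraction 28/37 is closer to x than 3/4.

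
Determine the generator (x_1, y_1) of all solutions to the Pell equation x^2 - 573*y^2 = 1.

(x, y) = (383, 16)

First expand sqrt(573) as a continued fraction. With x_i = (sqrt(573) + m_i)/d_i and (m_0, d_0) = (0, 1): a_0 = floor(sqrt(573)) = 23, since 23^2 = 529 <= 573 < 576 = 24^2.
Iterate m_{i+1} = d_i*a_i - m_i, d_{i+1} = (573 - m_{i+1}^2)/d_i, a_{i+1} = floor((a_0 + m_{i+1})/d_{i+1}):
  m_1 = 1*23 - 0 = 23, d_1 = (573 - 23^2)/1 = 44/1 = 44, a_1 = floor((23 + 23)/44) = 1.
  m_2 = 44*1 - 23 = 21, d_2 = (573 - 21^2)/44 = 132/44 = 3, a_2 = floor((23 + 21)/3) = 14.
  m_3 = 3*14 - 21 = 21, d_3 = (573 - 21^2)/3 = 132/3 = 44, a_3 = floor((23 + 21)/44) = 1.
  m_4 = 44*1 - 21 = 23, d_4 = (573 - 23^2)/44 = 44/44 = 1, a_4 = floor((23 + 23)/1) = 46.
  m_5 = 1*46 - 23 = 23, d_5 = (573 - 23^2)/1 = 44/1 = 44: (m_5, d_5) = (m_1, d_1) = (23, 44), so from here the quotients repeat a_1, ..., a_4; the period length is 4.
So sqrt(573) = [23; (1, 14, 1, 46)] with period length k = 4.
k is even, so the fundamental solution of x^2 - 573y^2 = 1 is (p_{k-1}, q_{k-1}) = (p_3, q_3); compute convergents through index 3.
Convergents (p_i = a_i*p_{i-1} + p_{i-2}, q_i = a_i*q_{i-1} + q_{i-2} with p_{-2}=0, p_{-1}=1, q_{-2}=1, q_{-1}=0):
  i=0: a_0=23, p_0 = 23*1 + 0 = 23, q_0 = 23*0 + 1 = 1.
  i=1: a_1=1, p_1 = 1*23 + 1 = 24, q_1 = 1*1 + 0 = 1.
  i=2: a_2=14, p_2 = 14*24 + 23 = 359, q_2 = 14*1 + 1 = 15.
  i=3: a_3=1, p_3 = 1*359 + 24 = 383, q_3 = 1*15 + 1 = 16.
Check: 383^2 - 573*16^2 = 146689 - 146688 = 1, so (x, y) = (383, 16) solves the equation, and by the theorem it is the least positive solution.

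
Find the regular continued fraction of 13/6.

[2; 6]

Run the Euclidean algorithm on 13 and 6; the successive quotients are the partial quotients a_0, a_1, ... (each step inverts the fractional part left over by the previous one):
  13 = 2*6 + 1, so a_0 = 2.
  6 = 6*1 + 0, so a_1 = 6.
The remainder reaches 0 after 2 divisions, so the expansion has 2 partial quotients, read off in order.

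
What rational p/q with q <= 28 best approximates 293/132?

51/23

Expand x = 293/132 as a continued fraction with the Euclidean algorithm:
  293 = 2*132 + 29, so a_0 = 2.
  132 = 4*29 + 16, so a_1 = 4.
  29 = 1*16 + 13, so a_2 = 1.
  16 = 1*13 + 3, so a_3 = 1.
  13 = 4*3 + 1, so a_4 = 4.
  3 = 3*1 + 0, so a_5 = 3.
so x = [2; 4, 1, 1, 4, 3].
Convergents (p_i = a_i*p_{i-1} + p_{i-2}, q_i = a_i*q_{i-1} + q_{i-2} with p_{-2}=0, p_{-1}=1, q_{-2}=1, q_{-1}=0), until the denominator exceeds 28:
  i=0: a_0=2, p_0 = 2*1 + 0 = 2, q_0 = 2*0 + 1 = 1.
  i=1: a_1=4, p_1 = 4*2 + 1 = 9, q_1 = 4*1 + 0 = 4.
  i=2: a_2=1, p_2 = 1*9 + 2 = 11, q_2 = 1*4 + 1 = 5.
  i=3: a_3=1, p_3 = 1*11 + 9 = 20, q_3 = 1*5 + 4 = 9.
  i=4: a_4=4, p_4 = 4*20 + 11 = 91, q_4 = 4*9 + 5 = 41.
q_4 = 41 > 28, so the last convergent with denominator <= 28 is p_3/q_3 = 20/9.
The closest fraction with denominator <= 28 is either p_3/q_3 or the intermediate fraction (k*p_3 + p_2)/(k*q_3 + q_2) with the largest k >= 1 whose denominator stays <= 28; these approach x as k grows, and every other convergent or intermediate fraction in range is farther away.
Largest k: floor((28 - q_2)/q_3) = floor((28 - 5)/9) = 2.
That gives (2*20 + 11)/(2*9 + 5) = 51/23.
Compare the errors: |x - 20/9| = |293*9 - 20*132|/(132*9) = 3/1188, and |x - 51/23| = |293*23 - 51*132|/(132*23) = 7/3036.
Cross-multiplying, 7*1188 = 8316 < 9108 = 3*3036, so 7/3036 is smaller: the intermediate fraction 51/23 is closer to x than 20/9.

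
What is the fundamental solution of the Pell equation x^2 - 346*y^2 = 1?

First expand sqrt(346) as a continued fraction. With x_i = (sqrt(346) + m_i)/d_i and (m_0, d_0) = (0, 1): a_0 = floor(sqrt(346)) = 18, since 18^2 = 324 <= 346 < 361 = 19^2.
Iterate m_{i+1} = d_i*a_i - m_i, d_{i+1} = (346 - m_{i+1}^2)/d_i, a_{i+1} = floor((a_0 + m_{i+1})/d_{i+1}):
  m_1 = 1*18 - 0 = 18, d_1 = (346 - 18^2)/1 = 22/1 = 22, a_1 = floor((18 + 18)/22) = 1.
  m_2 = 22*1 - 18 = 4, d_2 = (346 - 4^2)/22 = 330/22 = 15, a_2 = floor((18 + 4)/15) = 1.
  m_3 = 15*1 - 4 = 11, d_3 = (346 - 11^2)/15 = 225/15 = 15, a_3 = floor((18 + 11)/15) = 1.
  m_4 = 15*1 - 11 = 4, d_4 = (346 - 4^2)/15 = 330/15 = 22, a_4 = floor((18 + 4)/22) = 1.
  m_5 = 22*1 - 4 = 18, d_5 = (346 - 18^2)/22 = 22/22 = 1, a_5 = floor((18 + 18)/1) = 36.
  m_6 = 1*36 - 18 = 18, d_6 = (346 - 18^2)/1 = 22/1 = 22: (m_6, d_6) = (m_1, d_1) = (18, 22), so from here the quotients repeat a_1, ..., a_5; the period length is 5.
So sqrt(346) = [18; (1, 1, 1, 1, 36)] with period length k = 5.
k is odd, so (p_{k-1}, q_{k-1}) only solves x^2 - 346y^2 = -1 and the fundamental solution of x^2 - 346y^2 = 1 is (p_{2k-1}, q_{2k-1}) = (p_9, q_9); compute convergents through index 9, running through the period twice.
Convergents (p_i = a_i*p_{i-1} + p_{i-2}, q_i = a_i*q_{i-1} + q_{i-2} with p_{-2}=0, p_{-1}=1, q_{-2}=1, q_{-1}=0):
  i=0: a_0=18, p_0 = 18*1 + 0 = 18, q_0 = 18*0 + 1 = 1.
  i=1: a_1=1, p_1 = 1*18 + 1 = 19, q_1 = 1*1 + 0 = 1.
  i=2: a_2=1, p_2 = 1*19 + 18 = 37, q_2 = 1*1 + 1 = 2.
  i=3: a_3=1, p_3 = 1*37 + 19 = 56, q_3 = 1*2 + 1 = 3.
  i=4: a_4=1, p_4 = 1*56 + 37 = 93, q_4 = 1*3 + 2 = 5.
  i=5: a_5=36, p_5 = 36*93 + 56 = 3404, q_5 = 36*5 + 3 = 183.
  i=6: a_6=1, p_6 = 1*3404 + 93 = 3497, q_6 = 1*183 + 5 = 188.
  i=7: a_7=1, p_7 = 1*3497 + 3404 = 6901, q_7 = 1*188 + 183 = 371.
  i=8: a_8=1, p_8 = 1*6901 + 3497 = 10398, q_8 = 1*371 + 188 = 559.
  i=9: a_9=1, p_9 = 1*10398 + 6901 = 17299, q_9 = 1*559 + 371 = 930.
Indeed p_4^2 - 346*q_4^2 = 8649 - 8650 = -1, not +1.
Check: 17299^2 - 346*930^2 = 299255401 - 299255400 = 1, so (x, y) = (17299, 930) solves the equation, and by the theorem it is the least positive solution.

(x, y) = (17299, 930)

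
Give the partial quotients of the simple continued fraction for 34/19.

Run the Euclidean algorithm on 34 and 19; the successive quotients are the partial quotients a_0, a_1, ... (each step inverts the fractional part left over by the previous one):
  34 = 1*19 + 15, so a_0 = 1.
  19 = 1*15 + 4, so a_1 = 1.
  15 = 3*4 + 3, so a_2 = 3.
  4 = 1*3 + 1, so a_3 = 1.
  3 = 3*1 + 0, so a_4 = 3.
The remainder reaches 0 after 5 divisions, so the expansion has 5 partial quotients, read off in order.

[1; 1, 3, 1, 3]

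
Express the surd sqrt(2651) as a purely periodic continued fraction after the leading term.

Write x_i = (sqrt(2651) + m_i)/d_i with (m_0, d_0) = (0, 1). a_0 = floor(sqrt(2651)) = 51, since 51^2 = 2601 <= 2651 < 2704 = 52^2.
Iterate m_{i+1} = d_i*a_i - m_i, d_{i+1} = (2651 - m_{i+1}^2)/d_i, a_{i+1} = floor((a_0 + m_{i+1})/d_{i+1}):
  m_1 = 1*51 - 0 = 51, d_1 = (2651 - 51^2)/1 = 50/1 = 50, a_1 = floor((51 + 51)/50) = 2.
  m_2 = 50*2 - 51 = 49, d_2 = (2651 - 49^2)/50 = 250/50 = 5, a_2 = floor((51 + 49)/5) = 20.
  m_3 = 5*20 - 49 = 51, d_3 = (2651 - 51^2)/5 = 50/5 = 10, a_3 = floor((51 + 51)/10) = 10.
  m_4 = 10*10 - 51 = 49, d_4 = (2651 - 49^2)/10 = 250/10 = 25, a_4 = floor((51 + 49)/25) = 4.
  m_5 = 25*4 - 49 = 51, d_5 = (2651 - 51^2)/25 = 50/25 = 2, a_5 = floor((51 + 51)/2) = 51.
  m_6 = 2*51 - 51 = 51, d_6 = (2651 - 51^2)/2 = 50/2 = 25, a_6 = floor((51 + 51)/25) = 4.
  m_7 = 25*4 - 51 = 49, d_7 = (2651 - 49^2)/25 = 250/25 = 10, a_7 = floor((51 + 49)/10) = 10.
  m_8 = 10*10 - 49 = 51, d_8 = (2651 - 51^2)/10 = 50/10 = 5, a_8 = floor((51 + 51)/5) = 20.
  m_9 = 5*20 - 51 = 49, d_9 = (2651 - 49^2)/5 = 250/5 = 50, a_9 = floor((51 + 49)/50) = 2.
  m_10 = 50*2 - 49 = 51, d_10 = (2651 - 51^2)/50 = 50/50 = 1, a_10 = floor((51 + 51)/1) = 102.
  m_11 = 1*102 - 51 = 51, d_11 = (2651 - 51^2)/1 = 50/1 = 50: (m_11, d_11) = (m_1, d_1) = (51, 50), so from here the quotients repeat a_1, ..., a_10; the period length is 10.
Hence the expansion of sqrt(2651) is a_0 = 51 followed by the repeating block 2, 20, 10, 4, 51, 4, 10, 20, 2, 102 (period 10).

[51; (2, 20, 10, 4, 51, 4, 10, 20, 2, 102)]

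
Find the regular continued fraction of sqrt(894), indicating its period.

[29; (1, 8, 1, 58)]

Write x_i = (sqrt(894) + m_i)/d_i with (m_0, d_0) = (0, 1). a_0 = floor(sqrt(894)) = 29, since 29^2 = 841 <= 894 < 900 = 30^2.
Iterate m_{i+1} = d_i*a_i - m_i, d_{i+1} = (894 - m_{i+1}^2)/d_i, a_{i+1} = floor((a_0 + m_{i+1})/d_{i+1}):
  m_1 = 1*29 - 0 = 29, d_1 = (894 - 29^2)/1 = 53/1 = 53, a_1 = floor((29 + 29)/53) = 1.
  m_2 = 53*1 - 29 = 24, d_2 = (894 - 24^2)/53 = 318/53 = 6, a_2 = floor((29 + 24)/6) = 8.
  m_3 = 6*8 - 24 = 24, d_3 = (894 - 24^2)/6 = 318/6 = 53, a_3 = floor((29 + 24)/53) = 1.
  m_4 = 53*1 - 24 = 29, d_4 = (894 - 29^2)/53 = 53/53 = 1, a_4 = floor((29 + 29)/1) = 58.
  m_5 = 1*58 - 29 = 29, d_5 = (894 - 29^2)/1 = 53/1 = 53: (m_5, d_5) = (m_1, d_1) = (29, 53), so from here the quotients repeat a_1, ..., a_4; the period length is 4.
Hence the expansion of sqrt(894) is a_0 = 29 followed by the repeating block 1, 8, 1, 58 (period 4).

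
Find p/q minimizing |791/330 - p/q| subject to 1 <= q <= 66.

Expand x = 791/330 as a continued fraction with the Euclidean algorithm:
  791 = 2*330 + 131, so a_0 = 2.
  330 = 2*131 + 68, so a_1 = 2.
  131 = 1*68 + 63, so a_2 = 1.
  68 = 1*63 + 5, so a_3 = 1.
  63 = 12*5 + 3, so a_4 = 12.
  5 = 1*3 + 2, so a_5 = 1.
  3 = 1*2 + 1, so a_6 = 1.
  2 = 2*1 + 0, so a_7 = 2.
so x = [2; 2, 1, 1, 12, 1, 1, 2].
Convergents (p_i = a_i*p_{i-1} + p_{i-2}, q_i = a_i*q_{i-1} + q_{i-2} with p_{-2}=0, p_{-1}=1, q_{-2}=1, q_{-1}=0), until the denominator exceeds 66:
  i=0: a_0=2, p_0 = 2*1 + 0 = 2, q_0 = 2*0 + 1 = 1.
  i=1: a_1=2, p_1 = 2*2 + 1 = 5, q_1 = 2*1 + 0 = 2.
  i=2: a_2=1, p_2 = 1*5 + 2 = 7, q_2 = 1*2 + 1 = 3.
  i=3: a_3=1, p_3 = 1*7 + 5 = 12, q_3 = 1*3 + 2 = 5.
  i=4: a_4=12, p_4 = 12*12 + 7 = 151, q_4 = 12*5 + 3 = 63.
  i=5: a_5=1, p_5 = 1*151 + 12 = 163, q_5 = 1*63 + 5 = 68.
q_5 = 68 > 66, so the last convergent with denominator <= 66 is p_4/q_4 = 151/63.
The closest fraction with denominator <= 66 is either p_4/q_4 or the intermediate fraction (k*p_4 + p_3)/(k*q_4 + q_3) with the largest k >= 1 whose denominator stays <= 66; these approach x as k grows, and every other convergent or intermediate fraction in range is farther away.
Largest k: floor((66 - q_3)/q_4) = floor((66 - 5)/63) = 0.
Since k = 0, no intermediate fraction beyond p_4/q_4 has denominator <= 66, so the convergent 151/63 is the closest (its error is |791*63 - 151*330|/(330*63) = 3/20790).

151/63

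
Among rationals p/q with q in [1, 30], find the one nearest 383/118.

13/4

Expand x = 383/118 as a continued fraction with the Euclidean algorithm:
  383 = 3*118 + 29, so a_0 = 3.
  118 = 4*29 + 2, so a_1 = 4.
  29 = 14*2 + 1, so a_2 = 14.
  2 = 2*1 + 0, so a_3 = 2.
so x = [3; 4, 14, 2].
Convergents (p_i = a_i*p_{i-1} + p_{i-2}, q_i = a_i*q_{i-1} + q_{i-2} with p_{-2}=0, p_{-1}=1, q_{-2}=1, q_{-1}=0), until the denominator exceeds 30:
  i=0: a_0=3, p_0 = 3*1 + 0 = 3, q_0 = 3*0 + 1 = 1.
  i=1: a_1=4, p_1 = 4*3 + 1 = 13, q_1 = 4*1 + 0 = 4.
  i=2: a_2=14, p_2 = 14*13 + 3 = 185, q_2 = 14*4 + 1 = 57.
q_2 = 57 > 30, so the last convergent with denominator <= 30 is p_1/q_1 = 13/4.
The closest fraction with denominator <= 30 is either p_1/q_1 or the intermediate fraction (k*p_1 + p_0)/(k*q_1 + q_0) with the largest k >= 1 whose denominator stays <= 30; these approach x as k grows, and every other convergent or intermediate fraction in range is farther away.
Largest k: floor((30 - q_0)/q_1) = floor((30 - 1)/4) = 7.
That gives (7*13 + 3)/(7*4 + 1) = 94/29.
Compare the errors: |x - 13/4| = |383*4 - 13*118|/(118*4) = 2/472, and |x - 94/29| = |383*29 - 94*118|/(118*29) = 15/3422.
Cross-multiplying, 2*3422 = 6844 < 7080 = 15*472, so 2/472 is smaller: the convergent 13/4 is closer to x than 94/29.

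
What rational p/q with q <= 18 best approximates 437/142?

40/13

Expand x = 437/142 as a continued fraction with the Euclidean algorithm:
  437 = 3*142 + 11, so a_0 = 3.
  142 = 12*11 + 10, so a_1 = 12.
  11 = 1*10 + 1, so a_2 = 1.
  10 = 10*1 + 0, so a_3 = 10.
so x = [3; 12, 1, 10].
Convergents (p_i = a_i*p_{i-1} + p_{i-2}, q_i = a_i*q_{i-1} + q_{i-2} with p_{-2}=0, p_{-1}=1, q_{-2}=1, q_{-1}=0), until the denominator exceeds 18:
  i=0: a_0=3, p_0 = 3*1 + 0 = 3, q_0 = 3*0 + 1 = 1.
  i=1: a_1=12, p_1 = 12*3 + 1 = 37, q_1 = 12*1 + 0 = 12.
  i=2: a_2=1, p_2 = 1*37 + 3 = 40, q_2 = 1*12 + 1 = 13.
  i=3: a_3=10, p_3 = 10*40 + 37 = 437, q_3 = 10*13 + 12 = 142.
q_3 = 142 > 18, so the last convergent with denominator <= 18 is p_2/q_2 = 40/13.
The closest fraction with denominator <= 18 is either p_2/q_2 or the intermediate fraction (k*p_2 + p_1)/(k*q_2 + q_1) with the largest k >= 1 whose denominator stays <= 18; these approach x as k grows, and every other convergent or intermediate fraction in range is farther away.
Largest k: floor((18 - q_1)/q_2) = floor((18 - 12)/13) = 0.
Since k = 0, no intermediate fraction beyond p_2/q_2 has denominator <= 18, so the convergent 40/13 is the closest (its error is |437*13 - 40*142|/(142*13) = 1/1846).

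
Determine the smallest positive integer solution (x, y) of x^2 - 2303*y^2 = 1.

First expand sqrt(2303) as a continued fraction. With x_i = (sqrt(2303) + m_i)/d_i and (m_0, d_0) = (0, 1): a_0 = floor(sqrt(2303)) = 47, since 47^2 = 2209 <= 2303 < 2304 = 48^2.
Iterate m_{i+1} = d_i*a_i - m_i, d_{i+1} = (2303 - m_{i+1}^2)/d_i, a_{i+1} = floor((a_0 + m_{i+1})/d_{i+1}):
  m_1 = 1*47 - 0 = 47, d_1 = (2303 - 47^2)/1 = 94/1 = 94, a_1 = floor((47 + 47)/94) = 1.
  m_2 = 94*1 - 47 = 47, d_2 = (2303 - 47^2)/94 = 94/94 = 1, a_2 = floor((47 + 47)/1) = 94.
  m_3 = 1*94 - 47 = 47, d_3 = (2303 - 47^2)/1 = 94/1 = 94: (m_3, d_3) = (m_1, d_1) = (47, 94), so from here the quotients repeat a_1, a_2; the period length is 2.
So sqrt(2303) = [47; (1, 94)] with period length k = 2.
k is even, so the fundamental solution of x^2 - 2303y^2 = 1 is (p_{k-1}, q_{k-1}) = (p_1, q_1); compute convergents through index 1.
Convergents (p_i = a_i*p_{i-1} + p_{i-2}, q_i = a_i*q_{i-1} + q_{i-2} with p_{-2}=0, p_{-1}=1, q_{-2}=1, q_{-1}=0):
  i=0: a_0=47, p_0 = 47*1 + 0 = 47, q_0 = 47*0 + 1 = 1.
  i=1: a_1=1, p_1 = 1*47 + 1 = 48, q_1 = 1*1 + 0 = 1.
Check: 48^2 - 2303*1^2 = 2304 - 2303 = 1, so (x, y) = (48, 1) solves the equation, and by the theorem it is the least positive solution.

(x, y) = (48, 1)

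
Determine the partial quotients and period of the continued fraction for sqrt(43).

Write x_i = (sqrt(43) + m_i)/d_i with (m_0, d_0) = (0, 1). a_0 = floor(sqrt(43)) = 6, since 6^2 = 36 <= 43 < 49 = 7^2.
Iterate m_{i+1} = d_i*a_i - m_i, d_{i+1} = (43 - m_{i+1}^2)/d_i, a_{i+1} = floor((a_0 + m_{i+1})/d_{i+1}):
  m_1 = 1*6 - 0 = 6, d_1 = (43 - 6^2)/1 = 7/1 = 7, a_1 = floor((6 + 6)/7) = 1.
  m_2 = 7*1 - 6 = 1, d_2 = (43 - 1^2)/7 = 42/7 = 6, a_2 = floor((6 + 1)/6) = 1.
  m_3 = 6*1 - 1 = 5, d_3 = (43 - 5^2)/6 = 18/6 = 3, a_3 = floor((6 + 5)/3) = 3.
  m_4 = 3*3 - 5 = 4, d_4 = (43 - 4^2)/3 = 27/3 = 9, a_4 = floor((6 + 4)/9) = 1.
  m_5 = 9*1 - 4 = 5, d_5 = (43 - 5^2)/9 = 18/9 = 2, a_5 = floor((6 + 5)/2) = 5.
  m_6 = 2*5 - 5 = 5, d_6 = (43 - 5^2)/2 = 18/2 = 9, a_6 = floor((6 + 5)/9) = 1.
  m_7 = 9*1 - 5 = 4, d_7 = (43 - 4^2)/9 = 27/9 = 3, a_7 = floor((6 + 4)/3) = 3.
  m_8 = 3*3 - 4 = 5, d_8 = (43 - 5^2)/3 = 18/3 = 6, a_8 = floor((6 + 5)/6) = 1.
  m_9 = 6*1 - 5 = 1, d_9 = (43 - 1^2)/6 = 42/6 = 7, a_9 = floor((6 + 1)/7) = 1.
  m_10 = 7*1 - 1 = 6, d_10 = (43 - 6^2)/7 = 7/7 = 1, a_10 = floor((6 + 6)/1) = 12.
  m_11 = 1*12 - 6 = 6, d_11 = (43 - 6^2)/1 = 7/1 = 7: (m_11, d_11) = (m_1, d_1) = (6, 7), so from here the quotients repeat a_1, ..., a_10; the period length is 10.
Hence the expansion of sqrt(43) is a_0 = 6 followed by the repeating block 1, 1, 3, 1, 5, 1, 3, 1, 1, 12 (period 10).

[6; (1, 1, 3, 1, 5, 1, 3, 1, 1, 12)]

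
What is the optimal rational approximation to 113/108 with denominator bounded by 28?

23/22

Expand x = 113/108 as a continued fraction with the Euclidean algorithm:
  113 = 1*108 + 5, so a_0 = 1.
  108 = 21*5 + 3, so a_1 = 21.
  5 = 1*3 + 2, so a_2 = 1.
  3 = 1*2 + 1, so a_3 = 1.
  2 = 2*1 + 0, so a_4 = 2.
so x = [1; 21, 1, 1, 2].
Convergents (p_i = a_i*p_{i-1} + p_{i-2}, q_i = a_i*q_{i-1} + q_{i-2} with p_{-2}=0, p_{-1}=1, q_{-2}=1, q_{-1}=0), until the denominator exceeds 28:
  i=0: a_0=1, p_0 = 1*1 + 0 = 1, q_0 = 1*0 + 1 = 1.
  i=1: a_1=21, p_1 = 21*1 + 1 = 22, q_1 = 21*1 + 0 = 21.
  i=2: a_2=1, p_2 = 1*22 + 1 = 23, q_2 = 1*21 + 1 = 22.
  i=3: a_3=1, p_3 = 1*23 + 22 = 45, q_3 = 1*22 + 21 = 43.
q_3 = 43 > 28, so the last convergent with denominator <= 28 is p_2/q_2 = 23/22.
The closest fraction with denominator <= 28 is either p_2/q_2 or the intermediate fraction (k*p_2 + p_1)/(k*q_2 + q_1) with the largest k >= 1 whose denominator stays <= 28; these approach x as k grows, and every other convergent or intermediate fraction in range is farther away.
Largest k: floor((28 - q_1)/q_2) = floor((28 - 21)/22) = 0.
Since k = 0, no intermediate fraction beyond p_2/q_2 has denominator <= 28, so the convergent 23/22 is the closest (its error is |113*22 - 23*108|/(108*22) = 2/2376).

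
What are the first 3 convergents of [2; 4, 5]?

2/1, 9/4, 47/21

Using the convergent recurrence p_i = a_i*p_{i-1} + p_{i-2}, q_i = a_i*q_{i-1} + q_{i-2} with p_{-2}=0, p_{-1}=1, q_{-2}=1, q_{-1}=0:
  i=0: a_0=2, p_0 = 2*1 + 0 = 2, q_0 = 2*0 + 1 = 1.
  i=1: a_1=4, p_1 = 4*2 + 1 = 9, q_1 = 4*1 + 0 = 4.
  i=2: a_2=5, p_2 = 5*9 + 2 = 47, q_2 = 5*4 + 1 = 21.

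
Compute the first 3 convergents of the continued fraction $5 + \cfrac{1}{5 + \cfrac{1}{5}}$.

Using the convergent recurrence p_i = a_i*p_{i-1} + p_{i-2}, q_i = a_i*q_{i-1} + q_{i-2} with p_{-2}=0, p_{-1}=1, q_{-2}=1, q_{-1}=0:
  i=0: a_0=5, p_0 = 5*1 + 0 = 5, q_0 = 5*0 + 1 = 1.
  i=1: a_1=5, p_1 = 5*5 + 1 = 26, q_1 = 5*1 + 0 = 5.
  i=2: a_2=5, p_2 = 5*26 + 5 = 135, q_2 = 5*5 + 1 = 26.

5/1, 26/5, 135/26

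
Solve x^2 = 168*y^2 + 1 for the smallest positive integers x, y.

(x, y) = (13, 1)

First expand sqrt(168) as a continued fraction. With x_i = (sqrt(168) + m_i)/d_i and (m_0, d_0) = (0, 1): a_0 = floor(sqrt(168)) = 12, since 12^2 = 144 <= 168 < 169 = 13^2.
Iterate m_{i+1} = d_i*a_i - m_i, d_{i+1} = (168 - m_{i+1}^2)/d_i, a_{i+1} = floor((a_0 + m_{i+1})/d_{i+1}):
  m_1 = 1*12 - 0 = 12, d_1 = (168 - 12^2)/1 = 24/1 = 24, a_1 = floor((12 + 12)/24) = 1.
  m_2 = 24*1 - 12 = 12, d_2 = (168 - 12^2)/24 = 24/24 = 1, a_2 = floor((12 + 12)/1) = 24.
  m_3 = 1*24 - 12 = 12, d_3 = (168 - 12^2)/1 = 24/1 = 24: (m_3, d_3) = (m_1, d_1) = (12, 24), so from here the quotients repeat a_1, a_2; the period length is 2.
So sqrt(168) = [12; (1, 24)] with period length k = 2.
k is even, so the fundamental solution of x^2 - 168y^2 = 1 is (p_{k-1}, q_{k-1}) = (p_1, q_1); compute convergents through index 1.
Convergents (p_i = a_i*p_{i-1} + p_{i-2}, q_i = a_i*q_{i-1} + q_{i-2} with p_{-2}=0, p_{-1}=1, q_{-2}=1, q_{-1}=0):
  i=0: a_0=12, p_0 = 12*1 + 0 = 12, q_0 = 12*0 + 1 = 1.
  i=1: a_1=1, p_1 = 1*12 + 1 = 13, q_1 = 1*1 + 0 = 1.
Check: 13^2 - 168*1^2 = 169 - 168 = 1, so (x, y) = (13, 1) solves the equation, and by the theorem it is the least positive solution.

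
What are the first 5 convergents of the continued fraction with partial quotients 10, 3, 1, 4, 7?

Using the convergent recurrence p_i = a_i*p_{i-1} + p_{i-2}, q_i = a_i*q_{i-1} + q_{i-2} with p_{-2}=0, p_{-1}=1, q_{-2}=1, q_{-1}=0:
  i=0: a_0=10, p_0 = 10*1 + 0 = 10, q_0 = 10*0 + 1 = 1.
  i=1: a_1=3, p_1 = 3*10 + 1 = 31, q_1 = 3*1 + 0 = 3.
  i=2: a_2=1, p_2 = 1*31 + 10 = 41, q_2 = 1*3 + 1 = 4.
  i=3: a_3=4, p_3 = 4*41 + 31 = 195, q_3 = 4*4 + 3 = 19.
  i=4: a_4=7, p_4 = 7*195 + 41 = 1406, q_4 = 7*19 + 4 = 137.

10/1, 31/3, 41/4, 195/19, 1406/137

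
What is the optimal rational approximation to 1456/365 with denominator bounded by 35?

Expand x = 1456/365 as a continued fraction with the Euclidean algorithm:
  1456 = 3*365 + 361, so a_0 = 3.
  365 = 1*361 + 4, so a_1 = 1.
  361 = 90*4 + 1, so a_2 = 90.
  4 = 4*1 + 0, so a_3 = 4.
so x = [3; 1, 90, 4].
Convergents (p_i = a_i*p_{i-1} + p_{i-2}, q_i = a_i*q_{i-1} + q_{i-2} with p_{-2}=0, p_{-1}=1, q_{-2}=1, q_{-1}=0), until the denominator exceeds 35:
  i=0: a_0=3, p_0 = 3*1 + 0 = 3, q_0 = 3*0 + 1 = 1.
  i=1: a_1=1, p_1 = 1*3 + 1 = 4, q_1 = 1*1 + 0 = 1.
  i=2: a_2=90, p_2 = 90*4 + 3 = 363, q_2 = 90*1 + 1 = 91.
q_2 = 91 > 35, so the last convergent with denominator <= 35 is p_1/q_1 = 4/1.
The closest fraction with denominator <= 35 is either p_1/q_1 or the intermediate fraction (k*p_1 + p_0)/(k*q_1 + q_0) with the largest k >= 1 whose denominator stays <= 35; these approach x as k grows, and every other convergent or intermediate fraction in range is farther away.
Largest k: floor((35 - q_0)/q_1) = floor((35 - 1)/1) = 34.
That gives (34*4 + 3)/(34*1 + 1) = 139/35.
Compare the errors: |x - 4/1| = |1456*1 - 4*365|/(365*1) = 4/365, and |x - 139/35| = |1456*35 - 139*365|/(365*35) = 225/12775.
Cross-multiplying, 4*12775 = 51100 < 82125 = 225*365, so 4/365 is smaller: the convergent 4/1 is closer to x than 139/35.

4/1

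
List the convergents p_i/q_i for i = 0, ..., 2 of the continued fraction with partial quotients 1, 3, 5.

Using the convergent recurrence p_i = a_i*p_{i-1} + p_{i-2}, q_i = a_i*q_{i-1} + q_{i-2} with p_{-2}=0, p_{-1}=1, q_{-2}=1, q_{-1}=0:
  i=0: a_0=1, p_0 = 1*1 + 0 = 1, q_0 = 1*0 + 1 = 1.
  i=1: a_1=3, p_1 = 3*1 + 1 = 4, q_1 = 3*1 + 0 = 3.
  i=2: a_2=5, p_2 = 5*4 + 1 = 21, q_2 = 5*3 + 1 = 16.

1/1, 4/3, 21/16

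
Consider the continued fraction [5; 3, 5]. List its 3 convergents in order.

5/1, 16/3, 85/16

Using the convergent recurrence p_i = a_i*p_{i-1} + p_{i-2}, q_i = a_i*q_{i-1} + q_{i-2} with p_{-2}=0, p_{-1}=1, q_{-2}=1, q_{-1}=0:
  i=0: a_0=5, p_0 = 5*1 + 0 = 5, q_0 = 5*0 + 1 = 1.
  i=1: a_1=3, p_1 = 3*5 + 1 = 16, q_1 = 3*1 + 0 = 3.
  i=2: a_2=5, p_2 = 5*16 + 5 = 85, q_2 = 5*3 + 1 = 16.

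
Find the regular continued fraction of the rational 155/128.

Run the Euclidean algorithm on 155 and 128; the successive quotients are the partial quotients a_0, a_1, ... (each step inverts the fractional part left over by the previous one):
  155 = 1*128 + 27, so a_0 = 1.
  128 = 4*27 + 20, so a_1 = 4.
  27 = 1*20 + 7, so a_2 = 1.
  20 = 2*7 + 6, so a_3 = 2.
  7 = 1*6 + 1, so a_4 = 1.
  6 = 6*1 + 0, so a_5 = 6.
The remainder reaches 0 after 6 divisions, so the expansion has 6 partial quotients, read off in order.

[1; 4, 1, 2, 1, 6]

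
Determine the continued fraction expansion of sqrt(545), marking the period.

Write x_i = (sqrt(545) + m_i)/d_i with (m_0, d_0) = (0, 1). a_0 = floor(sqrt(545)) = 23, since 23^2 = 529 <= 545 < 576 = 24^2.
Iterate m_{i+1} = d_i*a_i - m_i, d_{i+1} = (545 - m_{i+1}^2)/d_i, a_{i+1} = floor((a_0 + m_{i+1})/d_{i+1}):
  m_1 = 1*23 - 0 = 23, d_1 = (545 - 23^2)/1 = 16/1 = 16, a_1 = floor((23 + 23)/16) = 2.
  m_2 = 16*2 - 23 = 9, d_2 = (545 - 9^2)/16 = 464/16 = 29, a_2 = floor((23 + 9)/29) = 1.
  m_3 = 29*1 - 9 = 20, d_3 = (545 - 20^2)/29 = 145/29 = 5, a_3 = floor((23 + 20)/5) = 8.
  m_4 = 5*8 - 20 = 20, d_4 = (545 - 20^2)/5 = 145/5 = 29, a_4 = floor((23 + 20)/29) = 1.
  m_5 = 29*1 - 20 = 9, d_5 = (545 - 9^2)/29 = 464/29 = 16, a_5 = floor((23 + 9)/16) = 2.
  m_6 = 16*2 - 9 = 23, d_6 = (545 - 23^2)/16 = 16/16 = 1, a_6 = floor((23 + 23)/1) = 46.
  m_7 = 1*46 - 23 = 23, d_7 = (545 - 23^2)/1 = 16/1 = 16: (m_7, d_7) = (m_1, d_1) = (23, 16), so from here the quotients repeat a_1, ..., a_6; the period length is 6.
Hence the expansion of sqrt(545) is a_0 = 23 followed by the repeating block 2, 1, 8, 1, 2, 46 (period 6).

[23; (2, 1, 8, 1, 2, 46)]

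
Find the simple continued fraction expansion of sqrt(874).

[29; (1, 1, 3, 2, 3, 1, 1, 58)]

Write x_i = (sqrt(874) + m_i)/d_i with (m_0, d_0) = (0, 1). a_0 = floor(sqrt(874)) = 29, since 29^2 = 841 <= 874 < 900 = 30^2.
Iterate m_{i+1} = d_i*a_i - m_i, d_{i+1} = (874 - m_{i+1}^2)/d_i, a_{i+1} = floor((a_0 + m_{i+1})/d_{i+1}):
  m_1 = 1*29 - 0 = 29, d_1 = (874 - 29^2)/1 = 33/1 = 33, a_1 = floor((29 + 29)/33) = 1.
  m_2 = 33*1 - 29 = 4, d_2 = (874 - 4^2)/33 = 858/33 = 26, a_2 = floor((29 + 4)/26) = 1.
  m_3 = 26*1 - 4 = 22, d_3 = (874 - 22^2)/26 = 390/26 = 15, a_3 = floor((29 + 22)/15) = 3.
  m_4 = 15*3 - 22 = 23, d_4 = (874 - 23^2)/15 = 345/15 = 23, a_4 = floor((29 + 23)/23) = 2.
  m_5 = 23*2 - 23 = 23, d_5 = (874 - 23^2)/23 = 345/23 = 15, a_5 = floor((29 + 23)/15) = 3.
  m_6 = 15*3 - 23 = 22, d_6 = (874 - 22^2)/15 = 390/15 = 26, a_6 = floor((29 + 22)/26) = 1.
  m_7 = 26*1 - 22 = 4, d_7 = (874 - 4^2)/26 = 858/26 = 33, a_7 = floor((29 + 4)/33) = 1.
  m_8 = 33*1 - 4 = 29, d_8 = (874 - 29^2)/33 = 33/33 = 1, a_8 = floor((29 + 29)/1) = 58.
  m_9 = 1*58 - 29 = 29, d_9 = (874 - 29^2)/1 = 33/1 = 33: (m_9, d_9) = (m_1, d_1) = (29, 33), so from here the quotients repeat a_1, ..., a_8; the period length is 8.
Hence the expansion of sqrt(874) is a_0 = 29 followed by the repeating block 1, 1, 3, 2, 3, 1, 1, 58 (period 8).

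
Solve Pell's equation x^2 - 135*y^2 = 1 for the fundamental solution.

(x, y) = (244, 21)

First expand sqrt(135) as a continued fraction. With x_i = (sqrt(135) + m_i)/d_i and (m_0, d_0) = (0, 1): a_0 = floor(sqrt(135)) = 11, since 11^2 = 121 <= 135 < 144 = 12^2.
Iterate m_{i+1} = d_i*a_i - m_i, d_{i+1} = (135 - m_{i+1}^2)/d_i, a_{i+1} = floor((a_0 + m_{i+1})/d_{i+1}):
  m_1 = 1*11 - 0 = 11, d_1 = (135 - 11^2)/1 = 14/1 = 14, a_1 = floor((11 + 11)/14) = 1.
  m_2 = 14*1 - 11 = 3, d_2 = (135 - 3^2)/14 = 126/14 = 9, a_2 = floor((11 + 3)/9) = 1.
  m_3 = 9*1 - 3 = 6, d_3 = (135 - 6^2)/9 = 99/9 = 11, a_3 = floor((11 + 6)/11) = 1.
  m_4 = 11*1 - 6 = 5, d_4 = (135 - 5^2)/11 = 110/11 = 10, a_4 = floor((11 + 5)/10) = 1.
  m_5 = 10*1 - 5 = 5, d_5 = (135 - 5^2)/10 = 110/10 = 11, a_5 = floor((11 + 5)/11) = 1.
  m_6 = 11*1 - 5 = 6, d_6 = (135 - 6^2)/11 = 99/11 = 9, a_6 = floor((11 + 6)/9) = 1.
  m_7 = 9*1 - 6 = 3, d_7 = (135 - 3^2)/9 = 126/9 = 14, a_7 = floor((11 + 3)/14) = 1.
  m_8 = 14*1 - 3 = 11, d_8 = (135 - 11^2)/14 = 14/14 = 1, a_8 = floor((11 + 11)/1) = 22.
  m_9 = 1*22 - 11 = 11, d_9 = (135 - 11^2)/1 = 14/1 = 14: (m_9, d_9) = (m_1, d_1) = (11, 14), so from here the quotients repeat a_1, ..., a_8; the period length is 8.
So sqrt(135) = [11; (1, 1, 1, 1, 1, 1, 1, 22)] with period length k = 8.
k is even, so the fundamental solution of x^2 - 135y^2 = 1 is (p_{k-1}, q_{k-1}) = (p_7, q_7); compute convergents through index 7.
Convergents (p_i = a_i*p_{i-1} + p_{i-2}, q_i = a_i*q_{i-1} + q_{i-2} with p_{-2}=0, p_{-1}=1, q_{-2}=1, q_{-1}=0):
  i=0: a_0=11, p_0 = 11*1 + 0 = 11, q_0 = 11*0 + 1 = 1.
  i=1: a_1=1, p_1 = 1*11 + 1 = 12, q_1 = 1*1 + 0 = 1.
  i=2: a_2=1, p_2 = 1*12 + 11 = 23, q_2 = 1*1 + 1 = 2.
  i=3: a_3=1, p_3 = 1*23 + 12 = 35, q_3 = 1*2 + 1 = 3.
  i=4: a_4=1, p_4 = 1*35 + 23 = 58, q_4 = 1*3 + 2 = 5.
  i=5: a_5=1, p_5 = 1*58 + 35 = 93, q_5 = 1*5 + 3 = 8.
  i=6: a_6=1, p_6 = 1*93 + 58 = 151, q_6 = 1*8 + 5 = 13.
  i=7: a_7=1, p_7 = 1*151 + 93 = 244, q_7 = 1*13 + 8 = 21.
Check: 244^2 - 135*21^2 = 59536 - 59535 = 1, so (x, y) = (244, 21) solves the equation, and by the theorem it is the least positive solution.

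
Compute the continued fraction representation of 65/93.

Run the Euclidean algorithm on 65 and 93; the successive quotients are the partial quotients a_0, a_1, ... (each step inverts the fractional part left over by the previous one):
  65 = 0*93 + 65, so a_0 = 0.
  93 = 1*65 + 28, so a_1 = 1.
  65 = 2*28 + 9, so a_2 = 2.
  28 = 3*9 + 1, so a_3 = 3.
  9 = 9*1 + 0, so a_4 = 9.
The remainder reaches 0 after 5 divisions, so the expansion has 5 partial quotients, read off in order.

[0; 1, 2, 3, 9]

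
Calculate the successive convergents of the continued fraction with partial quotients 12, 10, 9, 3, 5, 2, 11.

Using the convergent recurrence p_i = a_i*p_{i-1} + p_{i-2}, q_i = a_i*q_{i-1} + q_{i-2} with p_{-2}=0, p_{-1}=1, q_{-2}=1, q_{-1}=0:
  i=0: a_0=12, p_0 = 12*1 + 0 = 12, q_0 = 12*0 + 1 = 1.
  i=1: a_1=10, p_1 = 10*12 + 1 = 121, q_1 = 10*1 + 0 = 10.
  i=2: a_2=9, p_2 = 9*121 + 12 = 1101, q_2 = 9*10 + 1 = 91.
  i=3: a_3=3, p_3 = 3*1101 + 121 = 3424, q_3 = 3*91 + 10 = 283.
  i=4: a_4=5, p_4 = 5*3424 + 1101 = 18221, q_4 = 5*283 + 91 = 1506.
  i=5: a_5=2, p_5 = 2*18221 + 3424 = 39866, q_5 = 2*1506 + 283 = 3295.
  i=6: a_6=11, p_6 = 11*39866 + 18221 = 456747, q_6 = 11*3295 + 1506 = 37751.

12/1, 121/10, 1101/91, 3424/283, 18221/1506, 39866/3295, 456747/37751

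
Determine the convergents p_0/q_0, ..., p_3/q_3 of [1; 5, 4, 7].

Using the convergent recurrence p_i = a_i*p_{i-1} + p_{i-2}, q_i = a_i*q_{i-1} + q_{i-2} with p_{-2}=0, p_{-1}=1, q_{-2}=1, q_{-1}=0:
  i=0: a_0=1, p_0 = 1*1 + 0 = 1, q_0 = 1*0 + 1 = 1.
  i=1: a_1=5, p_1 = 5*1 + 1 = 6, q_1 = 5*1 + 0 = 5.
  i=2: a_2=4, p_2 = 4*6 + 1 = 25, q_2 = 4*5 + 1 = 21.
  i=3: a_3=7, p_3 = 7*25 + 6 = 181, q_3 = 7*21 + 5 = 152.

1/1, 6/5, 25/21, 181/152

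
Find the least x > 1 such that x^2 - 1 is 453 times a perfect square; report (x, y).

(x, y) = (1653751, 77700)

First expand sqrt(453) as a continued fraction. With x_i = (sqrt(453) + m_i)/d_i and (m_0, d_0) = (0, 1): a_0 = floor(sqrt(453)) = 21, since 21^2 = 441 <= 453 < 484 = 22^2.
Iterate m_{i+1} = d_i*a_i - m_i, d_{i+1} = (453 - m_{i+1}^2)/d_i, a_{i+1} = floor((a_0 + m_{i+1})/d_{i+1}):
  m_1 = 1*21 - 0 = 21, d_1 = (453 - 21^2)/1 = 12/1 = 12, a_1 = floor((21 + 21)/12) = 3.
  m_2 = 12*3 - 21 = 15, d_2 = (453 - 15^2)/12 = 228/12 = 19, a_2 = floor((21 + 15)/19) = 1.
  m_3 = 19*1 - 15 = 4, d_3 = (453 - 4^2)/19 = 437/19 = 23, a_3 = floor((21 + 4)/23) = 1.
  m_4 = 23*1 - 4 = 19, d_4 = (453 - 19^2)/23 = 92/23 = 4, a_4 = floor((21 + 19)/4) = 10.
  m_5 = 4*10 - 19 = 21, d_5 = (453 - 21^2)/4 = 12/4 = 3, a_5 = floor((21 + 21)/3) = 14.
  m_6 = 3*14 - 21 = 21, d_6 = (453 - 21^2)/3 = 12/3 = 4, a_6 = floor((21 + 21)/4) = 10.
  m_7 = 4*10 - 21 = 19, d_7 = (453 - 19^2)/4 = 92/4 = 23, a_7 = floor((21 + 19)/23) = 1.
  m_8 = 23*1 - 19 = 4, d_8 = (453 - 4^2)/23 = 437/23 = 19, a_8 = floor((21 + 4)/19) = 1.
  m_9 = 19*1 - 4 = 15, d_9 = (453 - 15^2)/19 = 228/19 = 12, a_9 = floor((21 + 15)/12) = 3.
  m_10 = 12*3 - 15 = 21, d_10 = (453 - 21^2)/12 = 12/12 = 1, a_10 = floor((21 + 21)/1) = 42.
  m_11 = 1*42 - 21 = 21, d_11 = (453 - 21^2)/1 = 12/1 = 12: (m_11, d_11) = (m_1, d_1) = (21, 12), so from here the quotients repeat a_1, ..., a_10; the period length is 10.
So sqrt(453) = [21; (3, 1, 1, 10, 14, 10, 1, 1, 3, 42)] with period length k = 10.
k is even, so the fundamental solution of x^2 - 453y^2 = 1 is (p_{k-1}, q_{k-1}) = (p_9, q_9); compute convergents through index 9.
Convergents (p_i = a_i*p_{i-1} + p_{i-2}, q_i = a_i*q_{i-1} + q_{i-2} with p_{-2}=0, p_{-1}=1, q_{-2}=1, q_{-1}=0):
  i=0: a_0=21, p_0 = 21*1 + 0 = 21, q_0 = 21*0 + 1 = 1.
  i=1: a_1=3, p_1 = 3*21 + 1 = 64, q_1 = 3*1 + 0 = 3.
  i=2: a_2=1, p_2 = 1*64 + 21 = 85, q_2 = 1*3 + 1 = 4.
  i=3: a_3=1, p_3 = 1*85 + 64 = 149, q_3 = 1*4 + 3 = 7.
  i=4: a_4=10, p_4 = 10*149 + 85 = 1575, q_4 = 10*7 + 4 = 74.
  i=5: a_5=14, p_5 = 14*1575 + 149 = 22199, q_5 = 14*74 + 7 = 1043.
  i=6: a_6=10, p_6 = 10*22199 + 1575 = 223565, q_6 = 10*1043 + 74 = 10504.
  i=7: a_7=1, p_7 = 1*223565 + 22199 = 245764, q_7 = 1*10504 + 1043 = 11547.
  i=8: a_8=1, p_8 = 1*245764 + 223565 = 469329, q_8 = 1*11547 + 10504 = 22051.
  i=9: a_9=3, p_9 = 3*469329 + 245764 = 1653751, q_9 = 3*22051 + 11547 = 77700.
Check: 1653751^2 - 453*77700^2 = 2734892370001 - 2734892370000 = 1, so (x, y) = (1653751, 77700) solves the equation, and by the theorem it is the least positive solution.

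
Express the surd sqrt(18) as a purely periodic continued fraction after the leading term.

Write x_i = (sqrt(18) + m_i)/d_i with (m_0, d_0) = (0, 1). a_0 = floor(sqrt(18)) = 4, since 4^2 = 16 <= 18 < 25 = 5^2.
Iterate m_{i+1} = d_i*a_i - m_i, d_{i+1} = (18 - m_{i+1}^2)/d_i, a_{i+1} = floor((a_0 + m_{i+1})/d_{i+1}):
  m_1 = 1*4 - 0 = 4, d_1 = (18 - 4^2)/1 = 2/1 = 2, a_1 = floor((4 + 4)/2) = 4.
  m_2 = 2*4 - 4 = 4, d_2 = (18 - 4^2)/2 = 2/2 = 1, a_2 = floor((4 + 4)/1) = 8.
  m_3 = 1*8 - 4 = 4, d_3 = (18 - 4^2)/1 = 2/1 = 2: (m_3, d_3) = (m_1, d_1) = (4, 2), so from here the quotients repeat a_1, a_2; the period length is 2.
Hence the expansion of sqrt(18) is a_0 = 4 followed by the repeating block 4, 8 (period 2).

[4; (4, 8)]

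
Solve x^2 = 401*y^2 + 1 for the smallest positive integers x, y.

(x, y) = (801, 40)

First expand sqrt(401) as a continued fraction. With x_i = (sqrt(401) + m_i)/d_i and (m_0, d_0) = (0, 1): a_0 = floor(sqrt(401)) = 20, since 20^2 = 400 <= 401 < 441 = 21^2.
Iterate m_{i+1} = d_i*a_i - m_i, d_{i+1} = (401 - m_{i+1}^2)/d_i, a_{i+1} = floor((a_0 + m_{i+1})/d_{i+1}):
  m_1 = 1*20 - 0 = 20, d_1 = (401 - 20^2)/1 = 1/1 = 1, a_1 = floor((20 + 20)/1) = 40.
  m_2 = 1*40 - 20 = 20, d_2 = (401 - 20^2)/1 = 1/1 = 1: (m_2, d_2) = (m_1, d_1) = (20, 1), so from here the quotient a_1 repeats; the period length is 1.
So sqrt(401) = [20; (40)] with period length k = 1.
k is odd, so (p_{k-1}, q_{k-1}) only solves x^2 - 401y^2 = -1 and the fundamental solution of x^2 - 401y^2 = 1 is (p_{2k-1}, q_{2k-1}) = (p_1, q_1); compute convergents through index 1, running through the period twice.
Convergents (p_i = a_i*p_{i-1} + p_{i-2}, q_i = a_i*q_{i-1} + q_{i-2} with p_{-2}=0, p_{-1}=1, q_{-2}=1, q_{-1}=0):
  i=0: a_0=20, p_0 = 20*1 + 0 = 20, q_0 = 20*0 + 1 = 1.
  i=1: a_1=40, p_1 = 40*20 + 1 = 801, q_1 = 40*1 + 0 = 40.
Indeed p_0^2 - 401*q_0^2 = 400 - 401 = -1, not +1.
Check: 801^2 - 401*40^2 = 641601 - 641600 = 1, so (x, y) = (801, 40) solves the equation, and by the theorem it is the least positive solution.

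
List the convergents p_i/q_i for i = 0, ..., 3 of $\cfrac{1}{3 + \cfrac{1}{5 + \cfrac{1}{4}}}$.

0/1, 1/3, 5/16, 21/67

Using the convergent recurrence p_i = a_i*p_{i-1} + p_{i-2}, q_i = a_i*q_{i-1} + q_{i-2} with p_{-2}=0, p_{-1}=1, q_{-2}=1, q_{-1}=0:
  i=0: a_0=0, p_0 = 0*1 + 0 = 0, q_0 = 0*0 + 1 = 1.
  i=1: a_1=3, p_1 = 3*0 + 1 = 1, q_1 = 3*1 + 0 = 3.
  i=2: a_2=5, p_2 = 5*1 + 0 = 5, q_2 = 5*3 + 1 = 16.
  i=3: a_3=4, p_3 = 4*5 + 1 = 21, q_3 = 4*16 + 3 = 67.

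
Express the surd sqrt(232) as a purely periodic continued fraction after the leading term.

Write x_i = (sqrt(232) + m_i)/d_i with (m_0, d_0) = (0, 1). a_0 = floor(sqrt(232)) = 15, since 15^2 = 225 <= 232 < 256 = 16^2.
Iterate m_{i+1} = d_i*a_i - m_i, d_{i+1} = (232 - m_{i+1}^2)/d_i, a_{i+1} = floor((a_0 + m_{i+1})/d_{i+1}):
  m_1 = 1*15 - 0 = 15, d_1 = (232 - 15^2)/1 = 7/1 = 7, a_1 = floor((15 + 15)/7) = 4.
  m_2 = 7*4 - 15 = 13, d_2 = (232 - 13^2)/7 = 63/7 = 9, a_2 = floor((15 + 13)/9) = 3.
  m_3 = 9*3 - 13 = 14, d_3 = (232 - 14^2)/9 = 36/9 = 4, a_3 = floor((15 + 14)/4) = 7.
  m_4 = 4*7 - 14 = 14, d_4 = (232 - 14^2)/4 = 36/4 = 9, a_4 = floor((15 + 14)/9) = 3.
  m_5 = 9*3 - 14 = 13, d_5 = (232 - 13^2)/9 = 63/9 = 7, a_5 = floor((15 + 13)/7) = 4.
  m_6 = 7*4 - 13 = 15, d_6 = (232 - 15^2)/7 = 7/7 = 1, a_6 = floor((15 + 15)/1) = 30.
  m_7 = 1*30 - 15 = 15, d_7 = (232 - 15^2)/1 = 7/1 = 7: (m_7, d_7) = (m_1, d_1) = (15, 7), so from here the quotients repeat a_1, ..., a_6; the period length is 6.
Hence the expansion of sqrt(232) is a_0 = 15 followed by the repeating block 4, 3, 7, 3, 4, 30 (period 6).

[15; (4, 3, 7, 3, 4, 30)]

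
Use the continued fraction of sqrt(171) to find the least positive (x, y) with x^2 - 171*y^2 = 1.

(x, y) = (170, 13)

First expand sqrt(171) as a continued fraction. With x_i = (sqrt(171) + m_i)/d_i and (m_0, d_0) = (0, 1): a_0 = floor(sqrt(171)) = 13, since 13^2 = 169 <= 171 < 196 = 14^2.
Iterate m_{i+1} = d_i*a_i - m_i, d_{i+1} = (171 - m_{i+1}^2)/d_i, a_{i+1} = floor((a_0 + m_{i+1})/d_{i+1}):
  m_1 = 1*13 - 0 = 13, d_1 = (171 - 13^2)/1 = 2/1 = 2, a_1 = floor((13 + 13)/2) = 13.
  m_2 = 2*13 - 13 = 13, d_2 = (171 - 13^2)/2 = 2/2 = 1, a_2 = floor((13 + 13)/1) = 26.
  m_3 = 1*26 - 13 = 13, d_3 = (171 - 13^2)/1 = 2/1 = 2: (m_3, d_3) = (m_1, d_1) = (13, 2), so from here the quotients repeat a_1, a_2; the period length is 2.
So sqrt(171) = [13; (13, 26)] with period length k = 2.
k is even, so the fundamental solution of x^2 - 171y^2 = 1 is (p_{k-1}, q_{k-1}) = (p_1, q_1); compute convergents through index 1.
Convergents (p_i = a_i*p_{i-1} + p_{i-2}, q_i = a_i*q_{i-1} + q_{i-2} with p_{-2}=0, p_{-1}=1, q_{-2}=1, q_{-1}=0):
  i=0: a_0=13, p_0 = 13*1 + 0 = 13, q_0 = 13*0 + 1 = 1.
  i=1: a_1=13, p_1 = 13*13 + 1 = 170, q_1 = 13*1 + 0 = 13.
Check: 170^2 - 171*13^2 = 28900 - 28899 = 1, so (x, y) = (170, 13) solves the equation, and by the theorem it is the least positive solution.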